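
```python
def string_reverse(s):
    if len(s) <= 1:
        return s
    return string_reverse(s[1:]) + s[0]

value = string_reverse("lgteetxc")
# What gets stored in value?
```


string_reverse("lgteetxc")
= string_reverse("gteetxc") + "l"
= string_reverse("teetxc") + "g" + "l"
= string_reverse("eetxc") + "t" + "g" + "l"
= string_reverse("etxc") + "e" + "t" + "g" + "l"
= string_reverse("txc") + "e" + "e" + "t" + "g" + "l"
= string_reverse("xc") + "t" + "e" + "e" + "t" + "g" + "l"
= string_reverse("c") + "x" + "t" + "e" + "e" + "t" + "g" + "l"
= "c" + "x" + "t" + "e" + "e" + "t" + "g" + "l"
= "cxteetgl"


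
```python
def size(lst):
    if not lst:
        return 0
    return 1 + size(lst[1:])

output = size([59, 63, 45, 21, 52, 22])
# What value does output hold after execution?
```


size([59, 63, 45, 21, 52, 22])
= 1 + size([63, 45, 21, 52, 22])
= 1 + 1 + size([45, 21, 52, 22])
= 1 + 1 + 1 + size([21, 52, 22])
= 1 + 1 + 1 + 1 + size([52, 22])
= 1 + 1 + 1 + 1 + 1 + size([22])
= 1 + 1 + 1 + 1 + 1 + 1 + size([])
= 1 + 1 + 1 + 1 + 1 + 1 + 0
= 6


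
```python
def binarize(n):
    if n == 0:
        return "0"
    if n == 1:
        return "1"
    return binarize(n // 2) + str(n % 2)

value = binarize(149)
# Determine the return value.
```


binarize(149)
= binarize(74) + "1"
= binarize(37) + "0" + "1"
= binarize(18) + "1" + "0" + "1"
= binarize(9) + "0" + "1" + "0" + "1"
= binarize(4) + "1" + "0" + "1" + "0" + "1"
= binarize(2) + "0" + "1" + "0" + "1" + "0" + "1"
= binarize(1) + "0" + "0" + "1" + "0" + "1" + "0" + "1"
= "1" + "0" + "0" + "1" + "0" + "1" + "0" + "1"
= "10010101"


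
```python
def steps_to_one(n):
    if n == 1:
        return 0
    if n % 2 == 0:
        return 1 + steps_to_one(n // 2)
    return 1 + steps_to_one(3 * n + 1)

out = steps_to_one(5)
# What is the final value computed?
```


steps_to_one(5)
5 is odd -> 3*5+1 = 16 -> steps_to_one(16)
16 is even -> steps_to_one(8)
8 is even -> steps_to_one(4)
4 is even -> steps_to_one(2)
2 is even -> steps_to_one(1)
Reached 1 after 5 steps
= 5


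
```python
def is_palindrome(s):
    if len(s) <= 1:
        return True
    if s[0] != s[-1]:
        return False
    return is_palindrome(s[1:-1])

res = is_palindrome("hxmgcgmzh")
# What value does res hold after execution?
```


is_palindrome("hxmgcgmzh")
"hxmgcgmzh": s[0]='h' == s[-1]='h' -> is_palindrome("xmgcgmz")
"xmgcgmz": s[0]='x' != s[-1]='z' -> False
= False


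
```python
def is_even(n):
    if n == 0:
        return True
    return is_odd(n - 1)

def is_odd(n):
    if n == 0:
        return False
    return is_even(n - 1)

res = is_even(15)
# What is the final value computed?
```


is_even(15)
= is_odd(14)
= is_even(13)
= is_odd(12)
= is_even(11)
= is_odd(10)
= is_even(9)
= is_odd(8)
= is_even(7)
= is_odd(6)
= is_even(5)
= is_odd(4)
= is_even(3)
= is_odd(2)
= is_even(1)
= is_odd(0)
n == 0: return False
= False


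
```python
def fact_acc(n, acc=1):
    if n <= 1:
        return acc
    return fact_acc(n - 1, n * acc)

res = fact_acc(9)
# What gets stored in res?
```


fact_acc(9, 1)
= fact_acc(8, 9 * 1) = fact_acc(8, 9)
= fact_acc(7, 8 * 9) = fact_acc(7, 72)
= fact_acc(6, 7 * 72) = fact_acc(6, 504)
= fact_acc(5, 6 * 504) = fact_acc(5, 3024)
= fact_acc(4, 5 * 3024) = fact_acc(4, 15120)
= fact_acc(3, 4 * 15120) = fact_acc(3, 60480)
= fact_acc(2, 3 * 60480) = fact_acc(2, 181440)
= fact_acc(1, 2 * 181440) = fact_acc(1, 362880)
n <= 1, return acc = 362880


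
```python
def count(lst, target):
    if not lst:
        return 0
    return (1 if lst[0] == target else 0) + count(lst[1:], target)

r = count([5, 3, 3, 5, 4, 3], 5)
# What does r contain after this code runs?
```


count([5, 3, 3, 5, 4, 3], 5)
lst[0]=5 == 5: 1 + count([3, 3, 5, 4, 3], 5)
lst[0]=3 != 5: 0 + count([3, 5, 4, 3], 5)
lst[0]=3 != 5: 0 + count([5, 4, 3], 5)
lst[0]=5 == 5: 1 + count([4, 3], 5)
lst[0]=4 != 5: 0 + count([3], 5)
lst[0]=3 != 5: 0 + count([], 5)
= 2


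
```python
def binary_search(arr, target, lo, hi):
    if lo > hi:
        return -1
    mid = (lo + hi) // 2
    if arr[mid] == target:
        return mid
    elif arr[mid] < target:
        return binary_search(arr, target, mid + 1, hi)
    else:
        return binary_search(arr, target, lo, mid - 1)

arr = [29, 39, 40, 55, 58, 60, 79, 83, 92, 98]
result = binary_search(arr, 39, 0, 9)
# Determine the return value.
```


binary_search(arr, 39, 0, 9)
lo=0, hi=9, mid=4, arr[mid]=58
58 > 39, search left half
lo=0, hi=3, mid=1, arr[mid]=39
arr[1] == 39, found at index 1
= 1


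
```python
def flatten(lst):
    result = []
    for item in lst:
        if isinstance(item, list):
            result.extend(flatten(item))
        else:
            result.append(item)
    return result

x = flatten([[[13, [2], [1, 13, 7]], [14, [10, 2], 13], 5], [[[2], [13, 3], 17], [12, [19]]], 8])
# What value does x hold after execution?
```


flatten([[[13, [2], [1, 13, 7]], [14, [10, 2], 13], 5], [[[2], [13, 3], 17], [12, [19]]], 8])
Processing each element:
  [[13, [2], [1, 13, 7]], [14, [10, 2], 13], 5] is a list -> flatten recursively -> [13, 2, 1, 13, 7, 14, 10, 2, 13, 5]
  [[[2], [13, 3], 17], [12, [19]]] is a list -> flatten recursively -> [2, 13, 3, 17, 12, 19]
  8 is not a list -> append 8
= [13, 2, 1, 13, 7, 14, 10, 2, 13, 5, 2, 13, 3, 17, 12, 19, 8]


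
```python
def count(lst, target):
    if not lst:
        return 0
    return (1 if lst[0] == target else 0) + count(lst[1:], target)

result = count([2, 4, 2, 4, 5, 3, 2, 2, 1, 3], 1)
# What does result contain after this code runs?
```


count([2, 4, 2, 4, 5, 3, 2, 2, 1, 3], 1)
lst[0]=2 != 1: 0 + count([4, 2, 4, 5, 3, 2, 2, 1, 3], 1)
lst[0]=4 != 1: 0 + count([2, 4, 5, 3, 2, 2, 1, 3], 1)
lst[0]=2 != 1: 0 + count([4, 5, 3, 2, 2, 1, 3], 1)
lst[0]=4 != 1: 0 + count([5, 3, 2, 2, 1, 3], 1)
lst[0]=5 != 1: 0 + count([3, 2, 2, 1, 3], 1)
lst[0]=3 != 1: 0 + count([2, 2, 1, 3], 1)
lst[0]=2 != 1: 0 + count([2, 1, 3], 1)
lst[0]=2 != 1: 0 + count([1, 3], 1)
lst[0]=1 == 1: 1 + count([3], 1)
lst[0]=3 != 1: 0 + count([], 1)
= 1


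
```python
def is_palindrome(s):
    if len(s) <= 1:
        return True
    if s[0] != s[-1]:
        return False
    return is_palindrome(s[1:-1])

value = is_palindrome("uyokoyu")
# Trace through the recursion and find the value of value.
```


is_palindrome("uyokoyu")
"uyokoyu": s[0]='u' == s[-1]='u' -> is_palindrome("yokoy")
"yokoy": s[0]='y' == s[-1]='y' -> is_palindrome("oko")
"oko": s[0]='o' == s[-1]='o' -> is_palindrome("k")
"k": len <= 1 -> True
= True


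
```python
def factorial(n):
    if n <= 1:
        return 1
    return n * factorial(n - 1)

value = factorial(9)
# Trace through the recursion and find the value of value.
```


factorial(9)
= 9 * factorial(8)
= 9 * 8 * factorial(7)
= 9 * 8 * 7 * factorial(6)
= 9 * 8 * 7 * 6 * factorial(5)
= 9 * 8 * 7 * 6 * 5 * factorial(4)
= 9 * 8 * 7 * 6 * 5 * 4 * factorial(3)
= 9 * 8 * 7 * 6 * 5 * 4 * 3 * factorial(2)
= 9 * 8 * 7 * 6 * 5 * 4 * 3 * 2 * factorial(1)
= 9 * 8 * 7 * 6 * 5 * 4 * 3 * 2 * 1
= 362880


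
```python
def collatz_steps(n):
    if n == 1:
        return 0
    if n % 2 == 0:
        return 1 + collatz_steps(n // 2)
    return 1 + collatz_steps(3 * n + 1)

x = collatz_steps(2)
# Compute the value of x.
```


collatz_steps(2)
2 is even -> collatz_steps(1)
Reached 1 after 1 steps
= 1


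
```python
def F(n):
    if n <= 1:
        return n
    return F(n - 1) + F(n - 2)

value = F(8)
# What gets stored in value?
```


F(8)
= F(7) + F(6)
= (F(6) + F(5)) + F(6)
Computing bottom-up: F(0)=0, F(1)=1, F(2)=1, F(3)=2, F(4)=3, F(5)=5, F(6)=8, F(7)=13, F(8)=21
= 21


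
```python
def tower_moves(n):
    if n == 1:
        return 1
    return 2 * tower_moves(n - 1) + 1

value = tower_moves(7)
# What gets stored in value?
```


tower_moves(7)
= 2 * tower_moves(6) + 1
= 2 * (2 * tower_moves(5) + 1) + 1
= 2 * (2 * (2 * tower_moves(4) + 1) + 1) + 1
= 2 * (2 * (2 * (2 * tower_moves(3) + 1) + 1) + 1) + 1
= 2 * (2 * (2 * (2 * (2 * tower_moves(2) + 1) + 1) + 1) + 1) + 1
= 2 * (2 * (2 * (2 * (2 * (2 * tower_moves(1) + 1) + 1) + 1) + 1) + 1) + 1
Now compute bottom-up:
tower_moves(1) = 1
tower_moves(2) = 2 * 1 + 1 = 3
tower_moves(3) = 2 * 3 + 1 = 7
tower_moves(4) = 2 * 7 + 1 = 15
tower_moves(5) = 2 * 15 + 1 = 31
tower_moves(6) = 2 * 31 + 1 = 63
tower_moves(7) = 2 * 63 + 1 = 127
= 127


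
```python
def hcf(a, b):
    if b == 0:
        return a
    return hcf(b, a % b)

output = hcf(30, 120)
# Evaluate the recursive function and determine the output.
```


hcf(30, 120)
= hcf(120, 30 % 120) = hcf(120, 30)
= hcf(30, 120 % 30) = hcf(30, 0)
b == 0, return a = 30


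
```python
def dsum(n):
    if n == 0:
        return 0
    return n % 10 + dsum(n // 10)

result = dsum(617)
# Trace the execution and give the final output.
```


dsum(617)
= 7 + dsum(61)
= 7 + 1 + dsum(6)
= 7 + 1 + 6 + dsum(0)
= 7 + 1 + 6 + 0
= 14


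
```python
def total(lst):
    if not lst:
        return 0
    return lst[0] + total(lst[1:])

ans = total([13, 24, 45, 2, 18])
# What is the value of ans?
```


total([13, 24, 45, 2, 18])
= 13 + total([24, 45, 2, 18])
= 13 + 24 + total([45, 2, 18])
= 13 + 24 + 45 + total([2, 18])
= 13 + 24 + 45 + 2 + total([18])
= 13 + 24 + 45 + 2 + 18 + total([])
= 13 + 24 + 45 + 2 + 18 + 0
= 102


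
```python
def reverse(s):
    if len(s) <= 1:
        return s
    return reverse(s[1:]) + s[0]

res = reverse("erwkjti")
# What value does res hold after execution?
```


reverse("erwkjti")
= reverse("rwkjti") + "e"
= reverse("wkjti") + "r" + "e"
= reverse("kjti") + "w" + "r" + "e"
= reverse("jti") + "k" + "w" + "r" + "e"
= reverse("ti") + "j" + "k" + "w" + "r" + "e"
= reverse("i") + "t" + "j" + "k" + "w" + "r" + "e"
= "i" + "t" + "j" + "k" + "w" + "r" + "e"
= "itjkwre"


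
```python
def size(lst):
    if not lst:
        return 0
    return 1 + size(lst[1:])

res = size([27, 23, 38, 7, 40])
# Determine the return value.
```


size([27, 23, 38, 7, 40])
= 1 + size([23, 38, 7, 40])
= 1 + 1 + size([38, 7, 40])
= 1 + 1 + 1 + size([7, 40])
= 1 + 1 + 1 + 1 + size([40])
= 1 + 1 + 1 + 1 + 1 + size([])
= 1 + 1 + 1 + 1 + 1 + 0
= 5


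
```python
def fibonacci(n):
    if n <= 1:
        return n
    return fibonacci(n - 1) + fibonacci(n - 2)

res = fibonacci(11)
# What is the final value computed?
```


fibonacci(11)
= fibonacci(10) + fibonacci(9)
= (fibonacci(9) + fibonacci(8)) + fibonacci(9)
Computing bottom-up: fibonacci(0)=0, fibonacci(1)=1, fibonacci(2)=1, fibonacci(3)=2, fibonacci(4)=3, fibonacci(5)=5, fibonacci(6)=8, fibonacci(7)=13, fibonacci(8)=21, fibonacci(9)=34, fibonacci(10)=55, fibonacci(11)=89
= 89


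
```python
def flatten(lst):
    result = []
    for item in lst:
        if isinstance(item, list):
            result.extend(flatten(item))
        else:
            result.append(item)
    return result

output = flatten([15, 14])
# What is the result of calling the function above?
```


flatten([15, 14])
Processing each element:
  15 is not a list -> append 15
  14 is not a list -> append 14
= [15, 14]


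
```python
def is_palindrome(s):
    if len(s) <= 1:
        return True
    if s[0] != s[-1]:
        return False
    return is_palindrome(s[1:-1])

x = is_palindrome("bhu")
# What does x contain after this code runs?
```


is_palindrome("bhu")
"bhu": s[0]='b' != s[-1]='u' -> False
= False


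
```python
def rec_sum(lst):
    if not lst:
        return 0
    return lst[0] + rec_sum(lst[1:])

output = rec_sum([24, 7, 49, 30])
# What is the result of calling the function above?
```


rec_sum([24, 7, 49, 30])
= 24 + rec_sum([7, 49, 30])
= 24 + 7 + rec_sum([49, 30])
= 24 + 7 + 49 + rec_sum([30])
= 24 + 7 + 49 + 30 + rec_sum([])
= 24 + 7 + 49 + 30 + 0
= 110


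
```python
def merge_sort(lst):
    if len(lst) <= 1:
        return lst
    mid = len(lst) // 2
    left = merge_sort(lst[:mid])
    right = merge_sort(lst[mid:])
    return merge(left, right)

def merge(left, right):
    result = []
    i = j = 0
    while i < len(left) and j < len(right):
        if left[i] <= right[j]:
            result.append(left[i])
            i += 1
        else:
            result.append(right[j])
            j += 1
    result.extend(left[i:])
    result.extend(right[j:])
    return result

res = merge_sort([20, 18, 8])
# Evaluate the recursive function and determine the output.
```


merge_sort([20, 18, 8])
Split into [20] and [18, 8]
Left sorted: [20]
Right sorted: [8, 18]
Merge [20] and [8, 18]
= [8, 18, 20]


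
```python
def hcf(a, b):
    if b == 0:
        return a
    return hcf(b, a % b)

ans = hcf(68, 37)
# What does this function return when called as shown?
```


hcf(68, 37)
= hcf(37, 68 % 37) = hcf(37, 31)
= hcf(31, 37 % 31) = hcf(31, 6)
= hcf(6, 31 % 6) = hcf(6, 1)
= hcf(1, 6 % 1) = hcf(1, 0)
b == 0, return a = 1


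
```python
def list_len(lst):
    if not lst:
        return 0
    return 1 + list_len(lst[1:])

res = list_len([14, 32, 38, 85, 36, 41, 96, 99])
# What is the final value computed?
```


list_len([14, 32, 38, 85, 36, 41, 96, 99])
= 1 + list_len([32, 38, 85, 36, 41, 96, 99])
= 1 + 1 + list_len([38, 85, 36, 41, 96, 99])
= 1 + 1 + 1 + list_len([85, 36, 41, 96, 99])
= 1 + 1 + 1 + 1 + list_len([36, 41, 96, 99])
= 1 + 1 + 1 + 1 + 1 + list_len([41, 96, 99])
= 1 + 1 + 1 + 1 + 1 + 1 + list_len([96, 99])
= 1 + 1 + 1 + 1 + 1 + 1 + 1 + list_len([99])
= 1 + 1 + 1 + 1 + 1 + 1 + 1 + 1 + list_len([])
= 1 + 1 + 1 + 1 + 1 + 1 + 1 + 1 + 0
= 8


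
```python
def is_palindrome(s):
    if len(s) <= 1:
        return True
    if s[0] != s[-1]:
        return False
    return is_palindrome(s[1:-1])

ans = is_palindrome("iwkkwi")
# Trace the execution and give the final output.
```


is_palindrome("iwkkwi")
"iwkkwi": s[0]='i' == s[-1]='i' -> is_palindrome("wkkw")
"wkkw": s[0]='w' == s[-1]='w' -> is_palindrome("kk")
"kk": s[0]='k' == s[-1]='k' -> is_palindrome("")
"": len <= 1 -> True
= True


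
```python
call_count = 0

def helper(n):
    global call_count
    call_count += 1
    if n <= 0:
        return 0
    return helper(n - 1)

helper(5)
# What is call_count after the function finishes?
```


helper(5) calls helper(4) calls ... calls helper(0)
Total calls: 5 + 1 (for base case) = 6


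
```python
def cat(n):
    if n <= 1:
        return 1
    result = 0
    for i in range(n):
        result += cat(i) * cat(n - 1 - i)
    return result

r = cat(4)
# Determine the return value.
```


cat(4)
= sum of cat(i) * cat(4-1-i) for i in 0..3
First compute sub-values bottom-up:
  cat(0) = 1, cat(1) = 1
  cat(2) = 1*1 + 1*1 = 2
  cat(3) = 1*2 + 1*1 + 2*1 = 5
Now cat(4):
  cat(0)*cat(3) = 1*5 = 5
  cat(1)*cat(2) = 1*2 = 2
  cat(2)*cat(1) = 2*1 = 2
  cat(3)*cat(0) = 5*1 = 5
= 5 + 2 + 2 + 5
= 14


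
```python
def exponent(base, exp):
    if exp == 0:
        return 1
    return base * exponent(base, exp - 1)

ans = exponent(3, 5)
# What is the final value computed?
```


exponent(3, 5)
= 3 * exponent(3, 4)
= 3 * 3 * exponent(3, 3)
= 3 * 3 * 3 * exponent(3, 2)
= 3 * 3 * 3 * 3 * exponent(3, 1)
= 3 * 3 * 3 * 3 * 3 * exponent(3, 0)
= 3 * 3 * 3 * 3 * 3 * 1
= 243


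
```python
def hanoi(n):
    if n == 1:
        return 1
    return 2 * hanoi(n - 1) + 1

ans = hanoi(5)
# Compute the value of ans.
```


hanoi(5)
= 2 * hanoi(4) + 1
= 2 * (2 * hanoi(3) + 1) + 1
= 2 * (2 * (2 * hanoi(2) + 1) + 1) + 1
= 2 * (2 * (2 * (2 * hanoi(1) + 1) + 1) + 1) + 1
Now compute bottom-up:
hanoi(1) = 1
hanoi(2) = 2 * 1 + 1 = 3
hanoi(3) = 2 * 3 + 1 = 7
hanoi(4) = 2 * 7 + 1 = 15
hanoi(5) = 2 * 15 + 1 = 31
= 31


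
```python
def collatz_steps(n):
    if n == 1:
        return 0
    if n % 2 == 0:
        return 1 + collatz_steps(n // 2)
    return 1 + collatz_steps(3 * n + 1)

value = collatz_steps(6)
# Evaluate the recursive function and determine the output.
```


collatz_steps(6)
6 is even -> collatz_steps(3)
3 is odd -> 3*3+1 = 10 -> collatz_steps(10)
10 is even -> collatz_steps(5)
5 is odd -> 3*5+1 = 16 -> collatz_steps(16)
16 is even -> collatz_steps(8)
8 is even -> collatz_steps(4)
4 is even -> collatz_steps(2)
2 is even -> collatz_steps(1)
Reached 1 after 8 steps
= 8


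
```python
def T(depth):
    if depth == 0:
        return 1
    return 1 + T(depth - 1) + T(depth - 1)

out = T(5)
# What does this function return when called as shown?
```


T(5)
= 1 + T(4) + T(4)
= 1 + 2 * T(4)
T(k) = 2^(k+1) - 1
T(0) = 1
T(1) = 3
T(2) = 7
T(3) = 15
T(4) = 31
T(5) = 2^6 - 1 = 63


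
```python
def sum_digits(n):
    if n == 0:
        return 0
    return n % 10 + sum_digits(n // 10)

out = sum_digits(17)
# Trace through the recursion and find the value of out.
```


sum_digits(17)
= 7 + sum_digits(1)
= 7 + 1 + sum_digits(0)
= 7 + 1 + 0
= 8


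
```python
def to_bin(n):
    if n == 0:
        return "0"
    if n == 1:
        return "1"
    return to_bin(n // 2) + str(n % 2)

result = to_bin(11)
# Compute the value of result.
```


to_bin(11)
= to_bin(5) + "1"
= to_bin(2) + "1" + "1"
= to_bin(1) + "0" + "1" + "1"
= "1" + "0" + "1" + "1"
= "1011"


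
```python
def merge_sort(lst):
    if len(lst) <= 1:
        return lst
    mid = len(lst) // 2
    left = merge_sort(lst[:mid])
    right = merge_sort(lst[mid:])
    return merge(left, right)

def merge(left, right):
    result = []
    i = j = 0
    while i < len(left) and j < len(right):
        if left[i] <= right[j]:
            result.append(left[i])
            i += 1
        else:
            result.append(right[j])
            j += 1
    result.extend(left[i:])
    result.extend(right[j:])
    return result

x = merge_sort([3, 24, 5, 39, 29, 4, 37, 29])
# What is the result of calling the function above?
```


merge_sort([3, 24, 5, 39, 29, 4, 37, 29])
Split into [3, 24, 5, 39] and [29, 4, 37, 29]
Left sorted: [3, 5, 24, 39]
Right sorted: [4, 29, 29, 37]
Merge [3, 5, 24, 39] and [4, 29, 29, 37]
= [3, 4, 5, 24, 29, 29, 37, 39]


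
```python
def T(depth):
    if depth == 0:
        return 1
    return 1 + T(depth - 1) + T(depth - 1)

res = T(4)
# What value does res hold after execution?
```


T(4)
= 1 + T(3) + T(3)
= 1 + 2 * T(3)
T(k) = 2^(k+1) - 1
T(0) = 1
T(1) = 3
T(2) = 7
T(3) = 15
T(4) = 31
T(4) = 2^5 - 1 = 31


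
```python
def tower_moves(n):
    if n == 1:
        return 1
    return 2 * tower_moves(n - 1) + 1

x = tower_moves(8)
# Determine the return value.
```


tower_moves(8)
= 2 * tower_moves(7) + 1
= 2 * (2 * tower_moves(6) + 1) + 1
= 2 * (2 * (2 * tower_moves(5) + 1) + 1) + 1
= 2 * (2 * (2 * (2 * tower_moves(4) + 1) + 1) + 1) + 1
= 2 * (2 * (2 * (2 * (2 * tower_moves(3) + 1) + 1) + 1) + 1) + 1
= 2 * (2 * (2 * (2 * (2 * (2 * tower_moves(2) + 1) + 1) + 1) + 1) + 1) + 1
= 2 * (2 * (2 * (2 * (2 * (2 * (2 * tower_moves(1) + 1) + 1) + 1) + 1) + 1) + 1) + 1
Now compute bottom-up:
tower_moves(1) = 1
tower_moves(2) = 2 * 1 + 1 = 3
tower_moves(3) = 2 * 3 + 1 = 7
tower_moves(4) = 2 * 7 + 1 = 15
tower_moves(5) = 2 * 15 + 1 = 31
tower_moves(6) = 2 * 31 + 1 = 63
tower_moves(7) = 2 * 63 + 1 = 127
tower_moves(8) = 2 * 127 + 1 = 255
= 255


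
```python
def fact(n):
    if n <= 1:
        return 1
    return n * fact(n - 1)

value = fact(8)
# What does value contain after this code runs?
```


fact(8)
= 8 * fact(7)
= 8 * 7 * fact(6)
= 8 * 7 * 6 * fact(5)
= 8 * 7 * 6 * 5 * fact(4)
= 8 * 7 * 6 * 5 * 4 * fact(3)
= 8 * 7 * 6 * 5 * 4 * 3 * fact(2)
= 8 * 7 * 6 * 5 * 4 * 3 * 2 * fact(1)
= 8 * 7 * 6 * 5 * 4 * 3 * 2 * 1
= 40320


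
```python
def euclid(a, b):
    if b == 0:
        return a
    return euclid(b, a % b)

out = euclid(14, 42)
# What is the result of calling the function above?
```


euclid(14, 42)
= euclid(42, 14 % 42) = euclid(42, 14)
= euclid(14, 42 % 14) = euclid(14, 0)
b == 0, return a = 14


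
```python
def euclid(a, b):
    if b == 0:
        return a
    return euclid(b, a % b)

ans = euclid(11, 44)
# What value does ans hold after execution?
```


euclid(11, 44)
= euclid(44, 11 % 44) = euclid(44, 11)
= euclid(11, 44 % 11) = euclid(11, 0)
b == 0, return a = 11


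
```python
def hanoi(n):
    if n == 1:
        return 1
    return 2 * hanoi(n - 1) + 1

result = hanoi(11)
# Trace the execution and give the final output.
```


hanoi(11)
= 2 * hanoi(10) + 1
= 2 * (2 * hanoi(9) + 1) + 1
= 2 * (2 * (2 * hanoi(8) + 1) + 1) + 1
= 2 * (2 * (2 * (2 * hanoi(7) + 1) + 1) + 1) + 1
= 2 * (2 * (2 * (2 * (2 * hanoi(6) + 1) + 1) + 1) + 1) + 1
= 2 * (2 * (2 * (2 * (2 * (2 * hanoi(5) + 1) + 1) + 1) + 1) + 1) + 1
= 2 * (2 * (2 * (2 * (2 * (2 * (2 * hanoi(4) + 1) + 1) + 1) + 1) + 1) + 1) + 1
= 2 * (2 * (2 * (2 * (2 * (2 * (2 * (2 * hanoi(3) + 1) + 1) + 1) + 1) + 1) + 1) + 1) + 1
= 2 * (2 * (2 * (2 * (2 * (2 * (2 * (2 * (2 * hanoi(2) + 1) + 1) + 1) + 1) + 1) + 1) + 1) + 1) + 1
= 2 * (2 * (2 * (2 * (2 * (2 * (2 * (2 * (2 * (2 * hanoi(1) + 1) + 1) + 1) + 1) + 1) + 1) + 1) + 1) + 1) + 1
Now compute bottom-up:
hanoi(1) = 1
hanoi(2) = 2 * 1 + 1 = 3
hanoi(3) = 2 * 3 + 1 = 7
hanoi(4) = 2 * 7 + 1 = 15
hanoi(5) = 2 * 15 + 1 = 31
hanoi(6) = 2 * 31 + 1 = 63
hanoi(7) = 2 * 63 + 1 = 127
hanoi(8) = 2 * 127 + 1 = 255
hanoi(9) = 2 * 255 + 1 = 511
hanoi(10) = 2 * 511 + 1 = 1023
hanoi(11) = 2 * 1023 + 1 = 2047
= 2047


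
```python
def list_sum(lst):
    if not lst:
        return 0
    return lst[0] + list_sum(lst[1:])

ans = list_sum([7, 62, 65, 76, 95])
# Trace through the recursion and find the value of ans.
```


list_sum([7, 62, 65, 76, 95])
= 7 + list_sum([62, 65, 76, 95])
= 7 + 62 + list_sum([65, 76, 95])
= 7 + 62 + 65 + list_sum([76, 95])
= 7 + 62 + 65 + 76 + list_sum([95])
= 7 + 62 + 65 + 76 + 95 + list_sum([])
= 7 + 62 + 65 + 76 + 95 + 0
= 305


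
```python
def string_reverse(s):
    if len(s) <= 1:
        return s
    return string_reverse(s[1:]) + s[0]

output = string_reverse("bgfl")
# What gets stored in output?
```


string_reverse("bgfl")
= string_reverse("gfl") + "b"
= string_reverse("fl") + "g" + "b"
= string_reverse("l") + "f" + "g" + "b"
= "l" + "f" + "g" + "b"
= "lfgb"


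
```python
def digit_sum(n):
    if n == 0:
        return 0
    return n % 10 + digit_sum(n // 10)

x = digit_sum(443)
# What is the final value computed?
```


digit_sum(443)
= 3 + digit_sum(44)
= 3 + 4 + digit_sum(4)
= 3 + 4 + 4 + digit_sum(0)
= 3 + 4 + 4 + 0
= 11


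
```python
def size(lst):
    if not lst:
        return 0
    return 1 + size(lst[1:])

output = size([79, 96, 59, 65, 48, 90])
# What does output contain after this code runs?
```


size([79, 96, 59, 65, 48, 90])
= 1 + size([96, 59, 65, 48, 90])
= 1 + 1 + size([59, 65, 48, 90])
= 1 + 1 + 1 + size([65, 48, 90])
= 1 + 1 + 1 + 1 + size([48, 90])
= 1 + 1 + 1 + 1 + 1 + size([90])
= 1 + 1 + 1 + 1 + 1 + 1 + size([])
= 1 + 1 + 1 + 1 + 1 + 1 + 0
= 6


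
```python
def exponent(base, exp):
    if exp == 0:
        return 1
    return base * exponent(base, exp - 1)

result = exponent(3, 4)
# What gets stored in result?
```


exponent(3, 4)
= 3 * exponent(3, 3)
= 3 * 3 * exponent(3, 2)
= 3 * 3 * 3 * exponent(3, 1)
= 3 * 3 * 3 * 3 * exponent(3, 0)
= 3 * 3 * 3 * 3 * 1
= 81


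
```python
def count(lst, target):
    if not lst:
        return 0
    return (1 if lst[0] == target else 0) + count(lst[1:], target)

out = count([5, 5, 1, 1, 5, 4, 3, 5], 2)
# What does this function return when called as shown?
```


count([5, 5, 1, 1, 5, 4, 3, 5], 2)
lst[0]=5 != 2: 0 + count([5, 1, 1, 5, 4, 3, 5], 2)
lst[0]=5 != 2: 0 + count([1, 1, 5, 4, 3, 5], 2)
lst[0]=1 != 2: 0 + count([1, 5, 4, 3, 5], 2)
lst[0]=1 != 2: 0 + count([5, 4, 3, 5], 2)
lst[0]=5 != 2: 0 + count([4, 3, 5], 2)
lst[0]=4 != 2: 0 + count([3, 5], 2)
lst[0]=3 != 2: 0 + count([5], 2)
lst[0]=5 != 2: 0 + count([], 2)
= 0


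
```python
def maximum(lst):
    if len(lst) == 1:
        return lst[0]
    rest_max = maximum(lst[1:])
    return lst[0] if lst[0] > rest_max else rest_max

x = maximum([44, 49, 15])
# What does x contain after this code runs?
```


maximum([44, 49, 15])
= compare 44 with maximum([49, 15])
= compare 49 with maximum([15])
Base: maximum([15]) = 15
compare 49 with 15: max = 49
compare 44 with 49: max = 49
= 49


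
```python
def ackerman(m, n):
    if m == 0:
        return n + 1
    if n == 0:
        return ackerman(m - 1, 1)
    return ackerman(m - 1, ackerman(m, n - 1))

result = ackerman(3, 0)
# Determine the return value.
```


ackerman(3, 0)
n == 0: return ackerman(2, 1)
= ackerman(2, 1) = 5
= 5


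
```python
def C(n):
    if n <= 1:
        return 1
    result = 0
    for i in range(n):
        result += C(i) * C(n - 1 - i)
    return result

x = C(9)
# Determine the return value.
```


C(9)
= sum of C(i) * C(9-1-i) for i in 0..8
First compute sub-values bottom-up:
  C(0) = 1, C(1) = 1
  C(2) = 1*1 + 1*1 = 2
  C(3) = 1*2 + 1*1 + 2*1 = 5
  C(4) = 1*5 + 1*2 + 2*1 + 5*1 = 14
  C(5) = 1*14 + 1*5 + 2*2 + 5*1 + 14*1 = 42
  C(6) = 1*42 + 1*14 + 2*5 + 5*2 + 14*1 + 42*1 = 132
  C(7) = 1*132 + 1*42 + 2*14 + 5*5 + 14*2 + 42*1 + 132*1 = 429
  C(8) = 1*429 + 1*132 + 2*42 + 5*14 + 14*5 + 42*2 + 132*1 + 429*1 = 1430
Now C(9):
  C(0)*C(8) = 1*1430 = 1430
  C(1)*C(7) = 1*429 = 429
  C(2)*C(6) = 2*132 = 264
  C(3)*C(5) = 5*42 = 210
  C(4)*C(4) = 14*14 = 196
  C(5)*C(3) = 42*5 = 210
  C(6)*C(2) = 132*2 = 264
  C(7)*C(1) = 429*1 = 429
  C(8)*C(0) = 1430*1 = 1430
= 1430 + 429 + 264 + 210 + 196 + 210 + 264 + 429 + 1430
= 4862


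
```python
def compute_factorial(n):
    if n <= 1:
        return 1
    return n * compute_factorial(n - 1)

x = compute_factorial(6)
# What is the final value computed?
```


compute_factorial(6)
= 6 * compute_factorial(5)
= 6 * 5 * compute_factorial(4)
= 6 * 5 * 4 * compute_factorial(3)
= 6 * 5 * 4 * 3 * compute_factorial(2)
= 6 * 5 * 4 * 3 * 2 * compute_factorial(1)
= 6 * 5 * 4 * 3 * 2 * 1
= 720


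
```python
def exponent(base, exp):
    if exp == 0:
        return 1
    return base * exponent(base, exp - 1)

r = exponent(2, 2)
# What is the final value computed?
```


exponent(2, 2)
= 2 * exponent(2, 1)
= 2 * 2 * exponent(2, 0)
= 2 * 2 * 1
= 4


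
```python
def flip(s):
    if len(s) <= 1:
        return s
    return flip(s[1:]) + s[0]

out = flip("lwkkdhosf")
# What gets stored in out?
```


flip("lwkkdhosf")
= flip("wkkdhosf") + "l"
= flip("kkdhosf") + "w" + "l"
= flip("kdhosf") + "k" + "w" + "l"
= flip("dhosf") + "k" + "k" + "w" + "l"
= flip("hosf") + "d" + "k" + "k" + "w" + "l"
= flip("osf") + "h" + "d" + "k" + "k" + "w" + "l"
= flip("sf") + "o" + "h" + "d" + "k" + "k" + "w" + "l"
= flip("f") + "s" + "o" + "h" + "d" + "k" + "k" + "w" + "l"
= "f" + "s" + "o" + "h" + "d" + "k" + "k" + "w" + "l"
= "fsohdkkwl"


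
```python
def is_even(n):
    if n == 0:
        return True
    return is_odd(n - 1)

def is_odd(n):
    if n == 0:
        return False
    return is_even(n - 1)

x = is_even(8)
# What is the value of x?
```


is_even(8)
= is_odd(7)
= is_even(6)
= is_odd(5)
= is_even(4)
= is_odd(3)
= is_even(2)
= is_odd(1)
= is_even(0)
n == 0: return True
= True


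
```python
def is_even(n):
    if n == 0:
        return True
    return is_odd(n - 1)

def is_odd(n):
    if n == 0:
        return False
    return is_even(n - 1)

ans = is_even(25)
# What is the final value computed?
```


is_even(25)
= is_odd(24)
= is_even(23)
= is_odd(22)
= is_even(21)
= is_odd(20)
= is_even(19)
= is_odd(18)
= is_even(17)
= is_odd(16)
= is_even(15)
= is_odd(14)
= is_even(13)
= is_odd(12)
= is_even(11)
= is_odd(10)
= is_even(9)
= is_odd(8)
= is_even(7)
= is_odd(6)
= is_even(5)
= is_odd(4)
= is_even(3)
= is_odd(2)
= is_even(1)
= is_odd(0)
n == 0: return False
= False


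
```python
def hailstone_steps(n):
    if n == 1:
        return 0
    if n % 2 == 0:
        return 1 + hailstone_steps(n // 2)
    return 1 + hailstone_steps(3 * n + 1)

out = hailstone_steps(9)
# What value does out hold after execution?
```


hailstone_steps(9)
9 is odd -> 3*9+1 = 28 -> hailstone_steps(28)
28 is even -> hailstone_steps(14)
14 is even -> hailstone_steps(7)
7 is odd -> 3*7+1 = 22 -> hailstone_steps(22)
22 is even -> hailstone_steps(11)
11 is odd -> 3*11+1 = 34 -> hailstone_steps(34)
34 is even -> hailstone_steps(17)
17 is odd -> 3*17+1 = 52 -> hailstone_steps(52)
52 is even -> hailstone_steps(26)
26 is even -> hailstone_steps(13)
13 is odd -> 3*13+1 = 40 -> hailstone_steps(40)
40 is even -> hailstone_steps(20)
20 is even -> hailstone_steps(10)
10 is even -> hailstone_steps(5)
5 is odd -> 3*5+1 = 16 -> hailstone_steps(16)
16 is even -> hailstone_steps(8)
8 is even -> hailstone_steps(4)
4 is even -> hailstone_steps(2)
2 is even -> hailstone_steps(1)
Reached 1 after 19 steps
= 19


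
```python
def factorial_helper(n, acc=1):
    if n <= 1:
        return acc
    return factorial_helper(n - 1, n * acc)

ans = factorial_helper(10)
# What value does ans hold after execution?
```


factorial_helper(10, 1)
= factorial_helper(9, 10 * 1) = factorial_helper(9, 10)
= factorial_helper(8, 9 * 10) = factorial_helper(8, 90)
= factorial_helper(7, 8 * 90) = factorial_helper(7, 720)
= factorial_helper(6, 7 * 720) = factorial_helper(6, 5040)
= factorial_helper(5, 6 * 5040) = factorial_helper(5, 30240)
= factorial_helper(4, 5 * 30240) = factorial_helper(4, 151200)
= factorial_helper(3, 4 * 151200) = factorial_helper(3, 604800)
= factorial_helper(2, 3 * 604800) = factorial_helper(2, 1814400)
= factorial_helper(1, 2 * 1814400) = factorial_helper(1, 3628800)
n <= 1, return acc = 3628800


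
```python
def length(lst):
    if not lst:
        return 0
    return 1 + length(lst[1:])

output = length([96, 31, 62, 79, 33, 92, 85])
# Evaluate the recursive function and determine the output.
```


length([96, 31, 62, 79, 33, 92, 85])
= 1 + length([31, 62, 79, 33, 92, 85])
= 1 + 1 + length([62, 79, 33, 92, 85])
= 1 + 1 + 1 + length([79, 33, 92, 85])
= 1 + 1 + 1 + 1 + length([33, 92, 85])
= 1 + 1 + 1 + 1 + 1 + length([92, 85])
= 1 + 1 + 1 + 1 + 1 + 1 + length([85])
= 1 + 1 + 1 + 1 + 1 + 1 + 1 + length([])
= 1 + 1 + 1 + 1 + 1 + 1 + 1 + 0
= 7


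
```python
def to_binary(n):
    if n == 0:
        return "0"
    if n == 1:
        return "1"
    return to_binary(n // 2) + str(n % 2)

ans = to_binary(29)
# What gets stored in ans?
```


to_binary(29)
= to_binary(14) + "1"
= to_binary(7) + "0" + "1"
= to_binary(3) + "1" + "0" + "1"
= to_binary(1) + "1" + "1" + "0" + "1"
= "1" + "1" + "1" + "0" + "1"
= "11101"


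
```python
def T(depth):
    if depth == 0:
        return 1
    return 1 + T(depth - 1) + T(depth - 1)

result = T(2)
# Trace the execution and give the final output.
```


T(2)
= 1 + T(1) + T(1)
= 1 + 2 * T(1)
T(k) = 2^(k+1) - 1
T(0) = 1
T(1) = 3
T(2) = 7
T(2) = 2^3 - 1 = 7


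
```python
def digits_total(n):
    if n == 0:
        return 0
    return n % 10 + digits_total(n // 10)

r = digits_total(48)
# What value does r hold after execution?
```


digits_total(48)
= 8 + digits_total(4)
= 8 + 4 + digits_total(0)
= 8 + 4 + 0
= 12


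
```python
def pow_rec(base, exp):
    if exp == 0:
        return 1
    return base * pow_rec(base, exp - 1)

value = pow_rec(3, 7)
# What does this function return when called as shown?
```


pow_rec(3, 7)
= 3 * pow_rec(3, 6)
= 3 * 3 * pow_rec(3, 5)
= 3 * 3 * 3 * pow_rec(3, 4)
= 3 * 3 * 3 * 3 * pow_rec(3, 3)
= 3 * 3 * 3 * 3 * 3 * pow_rec(3, 2)
= 3 * 3 * 3 * 3 * 3 * 3 * pow_rec(3, 1)
= 3 * 3 * 3 * 3 * 3 * 3 * 3 * pow_rec(3, 0)
= 3 * 3 * 3 * 3 * 3 * 3 * 3 * 1
= 2187


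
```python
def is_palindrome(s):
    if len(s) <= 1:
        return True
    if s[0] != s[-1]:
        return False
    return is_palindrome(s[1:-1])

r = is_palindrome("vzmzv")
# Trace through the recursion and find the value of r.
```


is_palindrome("vzmzv")
"vzmzv": s[0]='v' == s[-1]='v' -> is_palindrome("zmz")
"zmz": s[0]='z' == s[-1]='z' -> is_palindrome("m")
"m": len <= 1 -> True
= True


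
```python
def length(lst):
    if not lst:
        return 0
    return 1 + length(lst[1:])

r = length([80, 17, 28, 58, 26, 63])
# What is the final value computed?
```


length([80, 17, 28, 58, 26, 63])
= 1 + length([17, 28, 58, 26, 63])
= 1 + 1 + length([28, 58, 26, 63])
= 1 + 1 + 1 + length([58, 26, 63])
= 1 + 1 + 1 + 1 + length([26, 63])
= 1 + 1 + 1 + 1 + 1 + length([63])
= 1 + 1 + 1 + 1 + 1 + 1 + length([])
= 1 + 1 + 1 + 1 + 1 + 1 + 0
= 6


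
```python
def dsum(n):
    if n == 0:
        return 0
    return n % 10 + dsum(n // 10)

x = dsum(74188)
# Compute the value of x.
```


dsum(74188)
= 8 + dsum(7418)
= 8 + 8 + dsum(741)
= 8 + 8 + 1 + dsum(74)
= 8 + 8 + 1 + 4 + dsum(7)
= 8 + 8 + 1 + 4 + 7 + dsum(0)
= 8 + 8 + 1 + 4 + 7 + 0
= 28


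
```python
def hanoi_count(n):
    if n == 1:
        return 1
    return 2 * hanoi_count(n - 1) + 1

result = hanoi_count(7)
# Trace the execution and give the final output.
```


hanoi_count(7)
= 2 * hanoi_count(6) + 1
= 2 * (2 * hanoi_count(5) + 1) + 1
= 2 * (2 * (2 * hanoi_count(4) + 1) + 1) + 1
= 2 * (2 * (2 * (2 * hanoi_count(3) + 1) + 1) + 1) + 1
= 2 * (2 * (2 * (2 * (2 * hanoi_count(2) + 1) + 1) + 1) + 1) + 1
= 2 * (2 * (2 * (2 * (2 * (2 * hanoi_count(1) + 1) + 1) + 1) + 1) + 1) + 1
Now compute bottom-up:
hanoi_count(1) = 1
hanoi_count(2) = 2 * 1 + 1 = 3
hanoi_count(3) = 2 * 3 + 1 = 7
hanoi_count(4) = 2 * 7 + 1 = 15
hanoi_count(5) = 2 * 15 + 1 = 31
hanoi_count(6) = 2 * 31 + 1 = 63
hanoi_count(7) = 2 * 63 + 1 = 127
= 127


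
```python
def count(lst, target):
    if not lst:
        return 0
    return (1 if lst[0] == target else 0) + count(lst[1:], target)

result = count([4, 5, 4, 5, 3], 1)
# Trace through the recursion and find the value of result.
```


count([4, 5, 4, 5, 3], 1)
lst[0]=4 != 1: 0 + count([5, 4, 5, 3], 1)
lst[0]=5 != 1: 0 + count([4, 5, 3], 1)
lst[0]=4 != 1: 0 + count([5, 3], 1)
lst[0]=5 != 1: 0 + count([3], 1)
lst[0]=3 != 1: 0 + count([], 1)
= 0


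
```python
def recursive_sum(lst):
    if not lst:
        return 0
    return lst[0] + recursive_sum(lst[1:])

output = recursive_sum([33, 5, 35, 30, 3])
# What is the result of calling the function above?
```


recursive_sum([33, 5, 35, 30, 3])
= 33 + recursive_sum([5, 35, 30, 3])
= 33 + 5 + recursive_sum([35, 30, 3])
= 33 + 5 + 35 + recursive_sum([30, 3])
= 33 + 5 + 35 + 30 + recursive_sum([3])
= 33 + 5 + 35 + 30 + 3 + recursive_sum([])
= 33 + 5 + 35 + 30 + 3 + 0
= 106


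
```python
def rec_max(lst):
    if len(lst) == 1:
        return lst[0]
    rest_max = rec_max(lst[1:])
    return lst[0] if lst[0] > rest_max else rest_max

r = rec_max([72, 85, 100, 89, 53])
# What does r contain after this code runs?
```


rec_max([72, 85, 100, 89, 53])
= compare 72 with rec_max([85, 100, 89, 53])
= compare 85 with rec_max([100, 89, 53])
= compare 100 with rec_max([89, 53])
= compare 89 with rec_max([53])
Base: rec_max([53]) = 53
compare 89 with 53: max = 89
compare 100 with 89: max = 100
compare 85 with 100: max = 100
compare 72 with 100: max = 100
= 100


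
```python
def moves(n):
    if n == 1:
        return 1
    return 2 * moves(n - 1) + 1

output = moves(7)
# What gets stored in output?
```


moves(7)
= 2 * moves(6) + 1
= 2 * (2 * moves(5) + 1) + 1
= 2 * (2 * (2 * moves(4) + 1) + 1) + 1
= 2 * (2 * (2 * (2 * moves(3) + 1) + 1) + 1) + 1
= 2 * (2 * (2 * (2 * (2 * moves(2) + 1) + 1) + 1) + 1) + 1
= 2 * (2 * (2 * (2 * (2 * (2 * moves(1) + 1) + 1) + 1) + 1) + 1) + 1
Now compute bottom-up:
moves(1) = 1
moves(2) = 2 * 1 + 1 = 3
moves(3) = 2 * 3 + 1 = 7
moves(4) = 2 * 7 + 1 = 15
moves(5) = 2 * 15 + 1 = 31
moves(6) = 2 * 31 + 1 = 63
moves(7) = 2 * 63 + 1 = 127
= 127


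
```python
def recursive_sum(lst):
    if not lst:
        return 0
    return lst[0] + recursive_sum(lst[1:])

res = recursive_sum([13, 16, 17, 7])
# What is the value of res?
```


recursive_sum([13, 16, 17, 7])
= 13 + recursive_sum([16, 17, 7])
= 13 + 16 + recursive_sum([17, 7])
= 13 + 16 + 17 + recursive_sum([7])
= 13 + 16 + 17 + 7 + recursive_sum([])
= 13 + 16 + 17 + 7 + 0
= 53


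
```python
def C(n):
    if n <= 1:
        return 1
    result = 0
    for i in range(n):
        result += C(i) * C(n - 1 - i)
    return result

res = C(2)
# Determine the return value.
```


C(2)
= sum of C(i) * C(2-1-i) for i in 0..1
  C(0)*C(1) = 1*1 = 1
  C(1)*C(0) = 1*1 = 1
= 1 + 1
= 2


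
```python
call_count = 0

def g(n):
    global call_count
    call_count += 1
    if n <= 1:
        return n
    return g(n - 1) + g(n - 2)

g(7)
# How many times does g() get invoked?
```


g(7) calls g(6) and g(5); each non-base call branches into two more.
Let C(k) = total number of calls made by g(k), including the call to g(k) itself.
Base cases: C(0) = 1, C(1) = 1
Recurrence: C(k) = 1 + C(k-1) + C(k-2)
  C(2) = 1 + C(1) + C(0) = 1 + 1 + 1 = 3
  C(3) = 1 + C(2) + C(1) = 1 + 3 + 1 = 5
  C(4) = 1 + C(3) + C(2) = 1 + 5 + 3 = 9
  C(5) = 1 + C(4) + C(3) = 1 + 9 + 5 = 15
  C(6) = 1 + C(5) + C(4) = 1 + 15 + 9 = 25
  C(7) = 1 + C(6) + C(5) = 1 + 25 + 15 = 41
Total calls = C(7) = 41


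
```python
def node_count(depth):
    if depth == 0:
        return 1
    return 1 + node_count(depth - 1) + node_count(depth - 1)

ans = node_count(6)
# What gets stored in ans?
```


node_count(6)
= 1 + node_count(5) + node_count(5)
= 1 + 2 * node_count(5)
node_count(k) = 2^(k+1) - 1
node_count(0) = 1
node_count(1) = 3
node_count(2) = 7
node_count(3) = 15
node_count(4) = 31
node_count(6) = 2^7 - 1 = 127


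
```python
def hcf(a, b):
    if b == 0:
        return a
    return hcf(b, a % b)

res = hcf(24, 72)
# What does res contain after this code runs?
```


hcf(24, 72)
= hcf(72, 24 % 72) = hcf(72, 24)
= hcf(24, 72 % 24) = hcf(24, 0)
b == 0, return a = 24


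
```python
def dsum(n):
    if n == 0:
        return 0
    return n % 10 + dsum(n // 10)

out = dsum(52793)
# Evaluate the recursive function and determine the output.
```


dsum(52793)
= 3 + dsum(5279)
= 3 + 9 + dsum(527)
= 3 + 9 + 7 + dsum(52)
= 3 + 9 + 7 + 2 + dsum(5)
= 3 + 9 + 7 + 2 + 5 + dsum(0)
= 3 + 9 + 7 + 2 + 5 + 0
= 26


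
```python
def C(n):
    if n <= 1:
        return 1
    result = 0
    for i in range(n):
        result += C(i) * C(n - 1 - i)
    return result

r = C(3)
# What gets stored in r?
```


C(3)
= sum of C(i) * C(3-1-i) for i in 0..2
First compute sub-values bottom-up:
  C(0) = 1, C(1) = 1
  C(2) = 1*1 + 1*1 = 2
Now C(3):
  C(0)*C(2) = 1*2 = 2
  C(1)*C(1) = 1*1 = 1
  C(2)*C(0) = 2*1 = 2
= 2 + 1 + 2
= 5


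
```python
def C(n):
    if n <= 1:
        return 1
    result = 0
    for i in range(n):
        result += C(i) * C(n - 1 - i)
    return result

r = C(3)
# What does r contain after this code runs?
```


C(3)
= sum of C(i) * C(3-1-i) for i in 0..2
First compute sub-values bottom-up:
  C(0) = 1, C(1) = 1
  C(2) = 1*1 + 1*1 = 2
Now C(3):
  C(0)*C(2) = 1*2 = 2
  C(1)*C(1) = 1*1 = 1
  C(2)*C(0) = 2*1 = 2
= 2 + 1 + 2
= 5


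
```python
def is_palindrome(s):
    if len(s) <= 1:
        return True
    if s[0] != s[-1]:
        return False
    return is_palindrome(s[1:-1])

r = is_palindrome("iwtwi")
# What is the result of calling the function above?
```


is_palindrome("iwtwi")
"iwtwi": s[0]='i' == s[-1]='i' -> is_palindrome("wtw")
"wtw": s[0]='w' == s[-1]='w' -> is_palindrome("t")
"t": len <= 1 -> True
= True


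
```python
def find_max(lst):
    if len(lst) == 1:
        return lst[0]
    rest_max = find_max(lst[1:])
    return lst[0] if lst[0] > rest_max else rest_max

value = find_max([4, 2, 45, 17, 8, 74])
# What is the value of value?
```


find_max([4, 2, 45, 17, 8, 74])
= compare 4 with find_max([2, 45, 17, 8, 74])
= compare 2 with find_max([45, 17, 8, 74])
= compare 45 with find_max([17, 8, 74])
= compare 17 with find_max([8, 74])
= compare 8 with find_max([74])
Base: find_max([74]) = 74
compare 8 with 74: max = 74
compare 17 with 74: max = 74
compare 45 with 74: max = 74
compare 2 with 74: max = 74
compare 4 with 74: max = 74
= 74


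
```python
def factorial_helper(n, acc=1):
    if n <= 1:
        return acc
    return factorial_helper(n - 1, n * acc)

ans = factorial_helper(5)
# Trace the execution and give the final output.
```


factorial_helper(5, 1)
= factorial_helper(4, 5 * 1) = factorial_helper(4, 5)
= factorial_helper(3, 4 * 5) = factorial_helper(3, 20)
= factorial_helper(2, 3 * 20) = factorial_helper(2, 60)
= factorial_helper(1, 2 * 60) = factorial_helper(1, 120)
n <= 1, return acc = 120


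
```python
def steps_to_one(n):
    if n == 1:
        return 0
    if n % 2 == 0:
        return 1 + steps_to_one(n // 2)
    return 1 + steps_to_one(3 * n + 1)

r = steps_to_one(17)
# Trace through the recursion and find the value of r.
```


steps_to_one(17)
17 is odd -> 3*17+1 = 52 -> steps_to_one(52)
52 is even -> steps_to_one(26)
26 is even -> steps_to_one(13)
13 is odd -> 3*13+1 = 40 -> steps_to_one(40)
40 is even -> steps_to_one(20)
20 is even -> steps_to_one(10)
10 is even -> steps_to_one(5)
5 is odd -> 3*5+1 = 16 -> steps_to_one(16)
16 is even -> steps_to_one(8)
8 is even -> steps_to_one(4)
4 is even -> steps_to_one(2)
2 is even -> steps_to_one(1)
Reached 1 after 12 steps
= 12
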